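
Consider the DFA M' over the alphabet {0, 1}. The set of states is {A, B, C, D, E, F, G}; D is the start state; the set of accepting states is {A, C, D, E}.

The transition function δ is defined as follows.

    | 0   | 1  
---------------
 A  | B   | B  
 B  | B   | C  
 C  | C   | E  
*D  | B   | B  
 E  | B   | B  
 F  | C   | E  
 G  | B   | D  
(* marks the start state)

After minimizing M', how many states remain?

First remove the unreachable states {A,F,G}; 4 states remain.
P0 = {C,D,E} | {B}.
On input 0, block {C,D,E} splits into {D,E} and {C}.
The partition is now stable with 3 blocks: {D,E} | {B} | {C}.

3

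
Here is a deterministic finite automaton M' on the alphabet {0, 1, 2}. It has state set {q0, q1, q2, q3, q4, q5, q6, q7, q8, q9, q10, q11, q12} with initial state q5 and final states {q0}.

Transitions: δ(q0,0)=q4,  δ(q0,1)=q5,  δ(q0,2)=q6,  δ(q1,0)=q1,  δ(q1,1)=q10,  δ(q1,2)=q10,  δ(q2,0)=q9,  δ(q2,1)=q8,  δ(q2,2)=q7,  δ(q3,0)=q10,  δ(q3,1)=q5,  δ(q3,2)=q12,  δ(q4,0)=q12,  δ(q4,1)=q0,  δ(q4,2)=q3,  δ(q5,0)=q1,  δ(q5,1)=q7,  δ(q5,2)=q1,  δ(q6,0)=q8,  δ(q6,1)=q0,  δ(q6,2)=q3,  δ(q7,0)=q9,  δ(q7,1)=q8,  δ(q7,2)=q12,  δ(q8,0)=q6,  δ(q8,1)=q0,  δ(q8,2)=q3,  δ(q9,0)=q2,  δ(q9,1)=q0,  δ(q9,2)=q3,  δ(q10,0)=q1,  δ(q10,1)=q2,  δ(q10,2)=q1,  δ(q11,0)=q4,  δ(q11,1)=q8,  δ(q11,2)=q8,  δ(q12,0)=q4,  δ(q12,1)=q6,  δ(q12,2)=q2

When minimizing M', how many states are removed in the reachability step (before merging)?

Starting at q5 and following transitions, the reachable set is {q0, q1, q2, q3, q4, q5, q6, q7, q8, q9, q10, q12}. That leaves q11 unreachable — 1 in total.

1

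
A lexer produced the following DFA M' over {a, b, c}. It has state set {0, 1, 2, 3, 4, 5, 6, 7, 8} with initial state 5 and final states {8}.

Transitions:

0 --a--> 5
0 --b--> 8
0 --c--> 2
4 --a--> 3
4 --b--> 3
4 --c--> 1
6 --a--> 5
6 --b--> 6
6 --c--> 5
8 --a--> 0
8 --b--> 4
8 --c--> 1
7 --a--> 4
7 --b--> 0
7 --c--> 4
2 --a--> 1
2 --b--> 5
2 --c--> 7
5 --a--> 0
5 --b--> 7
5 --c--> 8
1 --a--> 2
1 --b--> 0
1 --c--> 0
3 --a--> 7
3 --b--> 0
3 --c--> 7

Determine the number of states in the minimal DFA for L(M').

States {6} cannot be reached from the start state, so discard them.
P0 = {8} | {0,1,2,3,4,5,7}.
Refine {0,1,2,3,4,5,7} on symbol b: members go to different blocks, giving {1,2,3,4,5,7} and {0}.
On input a, block {1,2,3,4,5,7} splits into {1,2,3,4,7} and {5}.
Split {1,2,3,4,7} by δ(·,b) → {1,3,7} and {2} and {4}.
Refine {1,3,7} on symbol a: members go to different blocks, giving {1} and {3} and {7}.
No further refinement is possible. Final partition (8 blocks): {8} | {1} | {0} | {5} | {2} | {4} | {3} | {7}.

8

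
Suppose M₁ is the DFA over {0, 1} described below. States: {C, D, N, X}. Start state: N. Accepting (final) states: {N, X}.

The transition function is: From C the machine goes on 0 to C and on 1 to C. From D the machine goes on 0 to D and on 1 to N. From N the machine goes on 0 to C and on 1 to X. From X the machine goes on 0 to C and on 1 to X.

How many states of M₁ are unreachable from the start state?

No path from N leads to D; the other 3 states are all reachable.

1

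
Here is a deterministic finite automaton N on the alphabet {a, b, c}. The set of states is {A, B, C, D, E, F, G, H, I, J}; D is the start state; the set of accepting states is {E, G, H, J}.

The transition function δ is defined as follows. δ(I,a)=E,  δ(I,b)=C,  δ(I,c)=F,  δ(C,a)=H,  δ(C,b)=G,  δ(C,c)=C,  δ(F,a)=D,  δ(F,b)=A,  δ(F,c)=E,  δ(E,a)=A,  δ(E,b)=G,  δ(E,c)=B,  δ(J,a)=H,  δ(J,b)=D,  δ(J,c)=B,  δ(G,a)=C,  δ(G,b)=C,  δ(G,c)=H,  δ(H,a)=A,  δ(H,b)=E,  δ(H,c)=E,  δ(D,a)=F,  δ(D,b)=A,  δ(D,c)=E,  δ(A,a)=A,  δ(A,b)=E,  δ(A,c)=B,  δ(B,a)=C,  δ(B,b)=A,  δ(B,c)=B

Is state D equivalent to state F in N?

Reachable states from the start: {A,B,C,D,E,F,G,H}. Unreachable: {I,J} — drop them.
P0 = {E,G,H} | {A,B,C,D,F}.
On input b, block {E,G,H} splits into {E,H} and {G}.
On input b, block {E,H} splits into {E} and {H}.
On input a, block {A,B,C,D,F} splits into {A,B,D,F} and {C}.
Refine {A,B,D,F} on symbol a: members go to different blocks, giving {A,D,F} and {B}.
Refine {A,D,F} on symbol b: members go to different blocks, giving {D,F} and {A}.
The partition is now stable with 7 blocks: {E} | {D,F} | {G} | {H} | {C} | {B} | {A}.
D and F lie in the same block of the stable partition, so they are equivalent — no string distinguishes them.

Yes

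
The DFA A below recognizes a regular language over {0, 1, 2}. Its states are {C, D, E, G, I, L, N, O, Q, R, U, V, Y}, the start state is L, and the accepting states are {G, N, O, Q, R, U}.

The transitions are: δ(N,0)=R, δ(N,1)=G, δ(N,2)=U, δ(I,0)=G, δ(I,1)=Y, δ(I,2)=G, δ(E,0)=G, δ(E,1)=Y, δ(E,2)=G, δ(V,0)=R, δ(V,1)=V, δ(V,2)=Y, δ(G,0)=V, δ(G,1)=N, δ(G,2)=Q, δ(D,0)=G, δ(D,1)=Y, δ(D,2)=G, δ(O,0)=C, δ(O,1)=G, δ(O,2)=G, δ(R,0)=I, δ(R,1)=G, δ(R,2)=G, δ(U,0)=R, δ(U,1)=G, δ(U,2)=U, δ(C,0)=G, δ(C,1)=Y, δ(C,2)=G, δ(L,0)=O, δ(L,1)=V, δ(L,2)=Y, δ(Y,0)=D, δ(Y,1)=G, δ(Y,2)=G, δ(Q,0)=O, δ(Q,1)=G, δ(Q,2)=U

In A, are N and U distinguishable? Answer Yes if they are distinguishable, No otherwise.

States {E} cannot be reached from the start state, so discard them.
Start with accepting vs non-accepting: {G,N,O,Q,R,U} | {C,D,I,L,V,Y}.
On input 0, block {G,N,O,Q,R,U} splits into {N,Q,U} and {G,O,R}.
Refine {C,D,I,L,V,Y} on symbol 0: members go to different blocks, giving {C,D,I,L,V} and {Y}.
Refine {C,D,I,L,V} on symbol 1: members go to different blocks, giving {C,D,I} and {L,V}.
On input 0, block {G,O,R} splits into {O,R} and {G}.
The partition is now stable with 6 blocks: {N,Q,U} | {C,D,I} | {O,R} | {Y} | {L,V} | {G}.
N and U lie in the same block of the stable partition, so they are equivalent — no string distinguishes them.

No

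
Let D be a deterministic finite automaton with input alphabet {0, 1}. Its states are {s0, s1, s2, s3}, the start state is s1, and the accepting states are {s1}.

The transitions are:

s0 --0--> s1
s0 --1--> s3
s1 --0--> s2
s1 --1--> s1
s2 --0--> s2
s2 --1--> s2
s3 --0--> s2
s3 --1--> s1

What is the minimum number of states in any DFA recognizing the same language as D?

First remove the unreachable states {s0,s3}; 2 states remain.
P0 = {s1} | {s2}.
Stable partition: {s1} | {s2} — 2 equivalence classes.

2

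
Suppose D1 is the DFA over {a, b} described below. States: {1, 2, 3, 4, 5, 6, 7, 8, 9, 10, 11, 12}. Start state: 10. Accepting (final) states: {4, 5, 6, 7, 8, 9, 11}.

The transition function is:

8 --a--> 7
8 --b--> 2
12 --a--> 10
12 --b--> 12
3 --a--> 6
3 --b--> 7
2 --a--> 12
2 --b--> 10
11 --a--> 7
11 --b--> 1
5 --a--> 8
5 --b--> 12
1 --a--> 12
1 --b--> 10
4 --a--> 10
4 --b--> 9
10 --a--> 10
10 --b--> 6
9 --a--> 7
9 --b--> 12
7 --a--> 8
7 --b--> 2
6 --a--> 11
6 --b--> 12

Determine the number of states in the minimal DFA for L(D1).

First remove the unreachable states {3,4,5,9}; 8 states remain.
P0 = {6,7,8,11} | {1,2,10,12}.
Split {1,2,10,12} by δ(·,b) → {1,2,12} and {10}.
Refine {1,2,12} on symbol a: members go to different blocks, giving {1,2} and {12}.
On input b, block {6,7,8,11} splits into {7,8,11} and {6}.
The partition is now stable with 5 blocks: {7,8,11} | {1,2} | {10} | {12} | {6}.

5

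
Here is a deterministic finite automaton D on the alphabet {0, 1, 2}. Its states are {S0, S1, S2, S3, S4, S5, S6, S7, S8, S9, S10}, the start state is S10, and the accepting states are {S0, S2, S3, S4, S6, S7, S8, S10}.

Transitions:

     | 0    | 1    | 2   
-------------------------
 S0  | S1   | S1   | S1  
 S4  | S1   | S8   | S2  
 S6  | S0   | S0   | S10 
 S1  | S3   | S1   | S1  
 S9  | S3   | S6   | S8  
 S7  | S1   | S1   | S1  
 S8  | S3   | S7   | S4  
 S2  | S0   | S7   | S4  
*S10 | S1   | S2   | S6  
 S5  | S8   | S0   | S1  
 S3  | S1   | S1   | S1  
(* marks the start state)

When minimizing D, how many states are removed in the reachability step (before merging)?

2

No path from S10 leads to S5, S9; the other 9 states are all reachable.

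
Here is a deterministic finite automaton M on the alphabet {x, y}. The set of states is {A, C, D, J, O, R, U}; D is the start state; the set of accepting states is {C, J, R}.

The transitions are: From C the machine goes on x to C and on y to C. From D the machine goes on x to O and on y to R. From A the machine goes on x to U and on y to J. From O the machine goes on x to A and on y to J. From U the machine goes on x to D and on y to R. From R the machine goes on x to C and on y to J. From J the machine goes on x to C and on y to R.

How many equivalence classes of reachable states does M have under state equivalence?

2

P0 = {C,J,R} | {A,D,O,U}.
Stable partition: {C,J,R} | {A,D,O,U} — 2 equivalence classes.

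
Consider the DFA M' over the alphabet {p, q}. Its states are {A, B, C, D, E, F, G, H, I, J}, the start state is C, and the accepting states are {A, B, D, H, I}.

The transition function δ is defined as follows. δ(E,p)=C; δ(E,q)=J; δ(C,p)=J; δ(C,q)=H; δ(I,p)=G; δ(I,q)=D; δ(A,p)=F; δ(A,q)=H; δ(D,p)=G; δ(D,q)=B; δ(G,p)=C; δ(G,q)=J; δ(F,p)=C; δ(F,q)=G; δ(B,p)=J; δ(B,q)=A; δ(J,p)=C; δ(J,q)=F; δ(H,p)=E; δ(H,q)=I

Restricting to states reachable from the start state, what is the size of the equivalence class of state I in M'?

Every state is reachable, so we keep all 10.
Initial partition by acceptance: {A,B,D,H,I} | {C,E,F,G,J}.
On input q, block {C,E,F,G,J} splits into {E,F,G,J} and {C}.
The partition is now stable with 3 blocks: {A,B,D,H,I} | {E,F,G,J} | {C}.
State I belongs to the block {A,B,D,H,I}, which has 5 states.

5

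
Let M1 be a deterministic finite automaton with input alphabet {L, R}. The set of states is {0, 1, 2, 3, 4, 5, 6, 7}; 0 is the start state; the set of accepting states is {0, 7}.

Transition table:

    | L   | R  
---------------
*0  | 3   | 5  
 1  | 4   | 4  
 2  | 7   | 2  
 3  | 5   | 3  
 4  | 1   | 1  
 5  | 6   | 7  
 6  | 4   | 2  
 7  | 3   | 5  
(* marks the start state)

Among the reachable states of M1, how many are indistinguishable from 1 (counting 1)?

Every state is reachable, so we keep all 8.
Start with accepting vs non-accepting: {0,7} | {1,2,3,4,5,6}.
Split {1,2,3,4,5,6} by δ(·,L) → {1,3,4,5,6} and {2}.
On input R, block {1,3,4,5,6} splits into {1,3,4} and {5} and {6}.
Refine {1,3,4} on symbol L: members go to different blocks, giving {1,4} and {3}.
The partition is now stable with 6 blocks: {0,7} | {1,4} | {2} | {5} | {6} | {3}.
State 1 belongs to the block {1,4}, which has 2 states.

2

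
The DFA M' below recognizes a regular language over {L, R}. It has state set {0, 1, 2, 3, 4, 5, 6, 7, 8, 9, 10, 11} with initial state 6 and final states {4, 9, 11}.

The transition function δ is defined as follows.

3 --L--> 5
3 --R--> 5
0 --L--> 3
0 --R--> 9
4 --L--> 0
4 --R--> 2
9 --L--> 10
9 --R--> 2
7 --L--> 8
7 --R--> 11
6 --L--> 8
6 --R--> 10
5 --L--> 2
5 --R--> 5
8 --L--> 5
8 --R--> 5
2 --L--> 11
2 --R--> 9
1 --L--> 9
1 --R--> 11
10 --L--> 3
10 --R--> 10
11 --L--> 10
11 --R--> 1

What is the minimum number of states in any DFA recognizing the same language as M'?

5

Reachable states from the start: {1,2,3,5,6,8,9,10,11}. Unreachable: {0,4,7} — drop them.
P0 = {9,11} | {1,2,3,5,6,8,10}.
Split {1,2,3,5,6,8,10} by δ(·,L) → {3,5,6,8,10} and {1,2}.
Split {3,5,6,8,10} by δ(·,L) → {3,6,8,10} and {5}.
Split {3,6,8,10} by δ(·,L) → {3,8} and {6,10}.
No further refinement is possible. Final partition (5 blocks): {9,11} | {3,8} | {1,2} | {5} | {6,10}.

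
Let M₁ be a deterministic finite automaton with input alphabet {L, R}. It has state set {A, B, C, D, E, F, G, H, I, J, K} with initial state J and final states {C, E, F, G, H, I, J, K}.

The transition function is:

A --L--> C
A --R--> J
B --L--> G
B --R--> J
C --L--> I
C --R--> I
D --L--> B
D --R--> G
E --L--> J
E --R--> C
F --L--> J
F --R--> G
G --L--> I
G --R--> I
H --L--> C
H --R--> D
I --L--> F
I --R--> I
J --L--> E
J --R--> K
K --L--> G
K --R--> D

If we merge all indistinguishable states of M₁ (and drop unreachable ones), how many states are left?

7

Reachable states from the start: {B,C,D,E,F,G,I,J,K}. Unreachable: {A,H} — drop them.
Start with accepting vs non-accepting: {C,E,F,G,I,J,K} | {B,D}.
On input R, block {C,E,F,G,I,J,K} splits into {C,E,F,G,I,J} and {K}.
On input R, block {C,E,F,G,I,J} splits into {C,E,F,G,I} and {J}.
On input L, block {C,E,F,G,I} splits into {C,G,I} and {E,F}.
On input L, block {C,G,I} splits into {C,G} and {I}.
Split {B,D} by δ(·,L) → {B} and {D}.
No further refinement is possible. Final partition (7 blocks): {C,G} | {B} | {K} | {J} | {E,F} | {I} | {D}.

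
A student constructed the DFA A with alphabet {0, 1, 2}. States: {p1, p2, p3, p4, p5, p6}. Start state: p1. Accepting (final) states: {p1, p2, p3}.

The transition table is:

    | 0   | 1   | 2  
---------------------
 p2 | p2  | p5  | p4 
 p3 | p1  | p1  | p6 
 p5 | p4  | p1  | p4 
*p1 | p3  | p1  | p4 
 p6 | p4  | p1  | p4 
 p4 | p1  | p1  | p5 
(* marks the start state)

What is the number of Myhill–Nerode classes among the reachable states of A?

4

States {p2} cannot be reached from the start state, so discard them.
P0 = {p1,p3} | {p4,p5,p6}.
Split {p4,p5,p6} by δ(·,0) → {p5,p6} and {p4}.
On input 2, block {p1,p3} splits into {p1} and {p3}.
Stable partition: {p1} | {p5,p6} | {p4} | {p3} — 4 equivalence classes.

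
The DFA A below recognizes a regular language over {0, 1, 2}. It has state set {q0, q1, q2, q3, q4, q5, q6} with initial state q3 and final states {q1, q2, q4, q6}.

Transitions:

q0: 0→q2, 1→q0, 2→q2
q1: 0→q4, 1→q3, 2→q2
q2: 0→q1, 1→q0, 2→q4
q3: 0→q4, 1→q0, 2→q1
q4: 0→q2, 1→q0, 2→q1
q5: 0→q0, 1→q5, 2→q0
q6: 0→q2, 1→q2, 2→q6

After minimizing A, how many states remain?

First remove the unreachable states {q5,q6}; 5 states remain.
Initial partition by acceptance: {q1,q2,q4} | {q0,q3}.
Stable partition: {q1,q2,q4} | {q0,q3} — 2 equivalence classes.

2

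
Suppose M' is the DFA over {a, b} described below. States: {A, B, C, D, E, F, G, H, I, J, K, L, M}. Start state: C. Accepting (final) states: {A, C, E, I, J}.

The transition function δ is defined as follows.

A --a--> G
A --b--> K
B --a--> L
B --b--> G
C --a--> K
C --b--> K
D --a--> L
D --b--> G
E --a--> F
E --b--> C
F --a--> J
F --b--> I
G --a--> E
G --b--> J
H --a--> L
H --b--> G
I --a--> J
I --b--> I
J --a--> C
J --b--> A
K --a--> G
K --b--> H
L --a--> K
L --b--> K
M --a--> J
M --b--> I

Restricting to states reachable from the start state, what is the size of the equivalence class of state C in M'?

1

Reachable states from the start: {A,C,E,F,G,H,I,J,K,L}. Unreachable: {B,D,M} — drop them.
Start with accepting vs non-accepting: {A,C,E,I,J} | {F,G,H,K,L}.
On input a, block {A,C,E,I,J} splits into {A,C,E} and {I,J}.
On input b, block {A,C,E} splits into {A,C} and {E}.
Refine {F,G,H,K,L} on symbol a: members go to different blocks, giving {H,K,L} and {F} and {G}.
Split {A,C} by δ(·,a) → {A} and {C}.
Refine {H,K,L} on symbol a: members go to different blocks, giving {H,L} and {K}.
Refine {H,L} on symbol a: members go to different blocks, giving {H} and {L}.
Split {I,J} by δ(·,a) → {I} and {J}.
No further refinement is possible. Final partition (10 blocks): {A} | {H} | {I} | {E} | {F} | {G} | {C} | {K} | {L} | {J}.
State C belongs to the block {C}, which has 1 states.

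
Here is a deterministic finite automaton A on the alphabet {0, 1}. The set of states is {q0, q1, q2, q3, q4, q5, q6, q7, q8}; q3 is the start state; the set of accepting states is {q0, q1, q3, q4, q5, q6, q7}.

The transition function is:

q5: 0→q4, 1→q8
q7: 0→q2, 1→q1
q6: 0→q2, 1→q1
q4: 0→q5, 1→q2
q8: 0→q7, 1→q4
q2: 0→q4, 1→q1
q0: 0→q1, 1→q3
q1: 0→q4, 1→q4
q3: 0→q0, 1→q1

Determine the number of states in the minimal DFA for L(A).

First remove the unreachable states {q6}; 8 states remain.
Start with accepting vs non-accepting: {q0,q1,q3,q4,q5,q7} | {q2,q8}.
Split {q0,q1,q3,q4,q5,q7} by δ(·,0) → {q0,q1,q3,q4,q5} and {q7}.
Split {q0,q1,q3,q4,q5} by δ(·,1) → {q0,q1,q3} and {q4,q5}.
Refine {q0,q1,q3} on symbol 0: members go to different blocks, giving {q0,q3} and {q1}.
Split {q0,q3} by δ(·,0) → {q0} and {q3}.
Refine {q2,q8} on symbol 0: members go to different blocks, giving {q2} and {q8}.
On input 1, block {q4,q5} splits into {q4} and {q5}.
The partition is now stable with 8 blocks: {q0} | {q2} | {q7} | {q4} | {q1} | {q3} | {q8} | {q5}.

8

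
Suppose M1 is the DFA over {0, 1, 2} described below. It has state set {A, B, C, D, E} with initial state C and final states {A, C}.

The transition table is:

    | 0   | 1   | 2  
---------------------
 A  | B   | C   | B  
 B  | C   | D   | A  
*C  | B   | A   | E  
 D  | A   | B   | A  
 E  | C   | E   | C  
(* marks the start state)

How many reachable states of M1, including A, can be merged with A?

2

All states are reachable from the start state.
Start with accepting vs non-accepting: {A,C} | {B,D,E}.
No further refinement is possible. Final partition (2 blocks): {A,C} | {B,D,E}.
State A belongs to the block {A,C}, which has 2 states.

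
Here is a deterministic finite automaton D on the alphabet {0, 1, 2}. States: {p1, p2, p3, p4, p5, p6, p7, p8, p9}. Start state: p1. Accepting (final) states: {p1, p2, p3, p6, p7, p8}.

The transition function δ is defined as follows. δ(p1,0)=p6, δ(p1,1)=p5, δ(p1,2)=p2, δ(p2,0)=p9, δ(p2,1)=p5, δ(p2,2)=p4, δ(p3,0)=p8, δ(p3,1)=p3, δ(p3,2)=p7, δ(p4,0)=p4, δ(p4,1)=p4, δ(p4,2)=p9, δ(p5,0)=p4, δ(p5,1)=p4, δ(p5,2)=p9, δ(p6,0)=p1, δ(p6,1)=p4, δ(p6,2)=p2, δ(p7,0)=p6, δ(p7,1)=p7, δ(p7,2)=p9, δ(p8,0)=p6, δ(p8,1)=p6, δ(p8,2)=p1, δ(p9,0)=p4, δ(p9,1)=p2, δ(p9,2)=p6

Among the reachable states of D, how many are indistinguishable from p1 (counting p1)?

2

First remove the unreachable states {p3,p7,p8}; 6 states remain.
P0 = {p1,p2,p6} | {p4,p5,p9}.
Refine {p1,p2,p6} on symbol 0: members go to different blocks, giving {p1,p6} and {p2}.
On input 1, block {p4,p5,p9} splits into {p4,p5} and {p9}.
No further refinement is possible. Final partition (4 blocks): {p1,p6} | {p4,p5} | {p2} | {p9}.
State p1 belongs to the block {p1,p6}, which has 2 states.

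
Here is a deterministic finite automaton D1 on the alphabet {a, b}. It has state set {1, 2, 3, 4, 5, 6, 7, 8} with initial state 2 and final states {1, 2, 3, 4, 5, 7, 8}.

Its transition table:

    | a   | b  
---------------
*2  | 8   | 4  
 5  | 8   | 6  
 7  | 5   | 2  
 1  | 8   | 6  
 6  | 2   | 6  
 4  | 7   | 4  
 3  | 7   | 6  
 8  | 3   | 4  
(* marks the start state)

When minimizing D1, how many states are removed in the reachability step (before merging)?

BFS from 2 reaches {2, 3, 4, 5, 6, 7, 8}; the 1 state(s) 1 are never visited.

1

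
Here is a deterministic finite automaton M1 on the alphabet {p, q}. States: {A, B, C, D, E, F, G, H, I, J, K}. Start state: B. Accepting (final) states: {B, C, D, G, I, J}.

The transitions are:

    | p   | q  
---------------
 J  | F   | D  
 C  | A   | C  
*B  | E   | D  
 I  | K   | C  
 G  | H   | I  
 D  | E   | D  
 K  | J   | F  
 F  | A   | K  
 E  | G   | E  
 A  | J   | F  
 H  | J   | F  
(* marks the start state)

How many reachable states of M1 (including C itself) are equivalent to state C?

Every state is reachable, so we keep all 11.
P0 = {B,C,D,G,I,J} | {A,E,F,H,K}.
Refine {A,E,F,H,K} on symbol p: members go to different blocks, giving {A,E,H,K} and {F}.
Split {B,C,D,G,I,J} by δ(·,p) → {B,C,D,G,I} and {J}.
Refine {A,E,H,K} on symbol p: members go to different blocks, giving {A,H,K} and {E}.
Refine {B,C,D,G,I} on symbol p: members go to different blocks, giving {C,G,I} and {B,D}.
No further refinement is possible. Final partition (6 blocks): {C,G,I} | {A,H,K} | {F} | {J} | {E} | {B,D}.
State C belongs to the block {C,G,I}, which has 3 states.

3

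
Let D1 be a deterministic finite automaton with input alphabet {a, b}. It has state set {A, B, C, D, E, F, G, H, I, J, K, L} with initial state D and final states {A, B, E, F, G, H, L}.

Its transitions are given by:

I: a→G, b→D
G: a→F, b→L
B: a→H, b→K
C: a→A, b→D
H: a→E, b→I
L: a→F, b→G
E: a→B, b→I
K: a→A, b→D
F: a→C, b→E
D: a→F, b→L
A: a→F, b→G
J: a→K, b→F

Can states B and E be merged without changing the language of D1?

States {J} cannot be reached from the start state, so discard them.
Initial partition by acceptance: {A,B,E,F,G,H,L} | {C,D,I,K}.
Split {A,B,E,F,G,H,L} by δ(·,a) → {A,B,E,G,H,L} and {F}.
On input a, block {A,B,E,G,H,L} splits into {A,G,L} and {B,E,H}.
Split {C,D,I,K} by δ(·,a) → {C,I,K} and {D}.
No further refinement is possible. Final partition (5 blocks): {A,G,L} | {C,I,K} | {F} | {B,E,H} | {D}.
B and E lie in the same block of the stable partition, so they are equivalent — no string distinguishes them.

Yes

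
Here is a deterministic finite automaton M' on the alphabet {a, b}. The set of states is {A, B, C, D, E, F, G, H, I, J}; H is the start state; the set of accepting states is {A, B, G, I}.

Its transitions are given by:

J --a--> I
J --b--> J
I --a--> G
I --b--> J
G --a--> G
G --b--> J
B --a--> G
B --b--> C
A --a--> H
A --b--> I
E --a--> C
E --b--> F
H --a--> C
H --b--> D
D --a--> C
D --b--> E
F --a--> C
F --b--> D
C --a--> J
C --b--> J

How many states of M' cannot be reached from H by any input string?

Starting at H and following transitions, the reachable set is {C, D, E, F, G, H, I, J}. That leaves A, B unreachable — 2 in total.

2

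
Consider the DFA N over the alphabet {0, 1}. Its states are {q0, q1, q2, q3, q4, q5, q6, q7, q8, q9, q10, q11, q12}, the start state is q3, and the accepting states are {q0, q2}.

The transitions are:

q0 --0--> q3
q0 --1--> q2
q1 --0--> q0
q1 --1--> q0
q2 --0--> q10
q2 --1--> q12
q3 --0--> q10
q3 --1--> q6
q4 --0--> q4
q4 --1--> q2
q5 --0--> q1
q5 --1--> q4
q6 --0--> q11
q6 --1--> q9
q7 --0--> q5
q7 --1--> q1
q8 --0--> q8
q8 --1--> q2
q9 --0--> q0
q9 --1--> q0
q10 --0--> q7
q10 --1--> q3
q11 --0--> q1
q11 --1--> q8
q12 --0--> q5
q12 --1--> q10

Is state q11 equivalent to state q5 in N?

Yes

P0 = {q0,q2} | {q1,q3,q4,q5,q6,q7,q8,q9,q10,q11,q12}.
Refine {q0,q2} on symbol 1: members go to different blocks, giving {q0} and {q2}.
On input 0, block {q1,q3,q4,q5,q6,q7,q8,q9,q10,q11,q12} splits into {q3,q4,q5,q6,q7,q8,q10,q11,q12} and {q1,q9}.
Split {q3,q4,q5,q6,q7,q8,q10,q11,q12} by δ(·,0) → {q3,q4,q6,q7,q8,q10,q12} and {q5,q11}.
On input 0, block {q3,q4,q6,q7,q8,q10,q12} splits into {q3,q4,q8,q10} and {q6,q7,q12}.
Split {q3,q4,q8,q10} by δ(·,0) → {q3,q4,q8} and {q10}.
Split {q3,q4,q8} by δ(·,0) → {q4,q8} and {q3}.
On input 1, block {q6,q7,q12} splits into {q6,q7} and {q12}.
No further refinement is possible. Final partition (9 blocks): {q0} | {q4,q8} | {q2} | {q1,q9} | {q5,q11} | {q6,q7} | {q10} | {q3} | {q12}.
q11 and q5 lie in the same block of the stable partition, so they are equivalent — no string distinguishes them.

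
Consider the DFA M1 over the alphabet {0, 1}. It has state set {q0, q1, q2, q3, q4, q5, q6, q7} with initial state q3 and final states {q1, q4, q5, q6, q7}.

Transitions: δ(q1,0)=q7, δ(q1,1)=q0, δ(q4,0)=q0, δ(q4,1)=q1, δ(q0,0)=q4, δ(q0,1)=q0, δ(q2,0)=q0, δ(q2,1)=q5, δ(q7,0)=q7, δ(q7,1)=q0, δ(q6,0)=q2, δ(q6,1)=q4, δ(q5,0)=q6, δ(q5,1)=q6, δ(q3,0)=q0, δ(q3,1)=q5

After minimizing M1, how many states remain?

6

Every state is reachable, so we keep all 8.
Initial partition by acceptance: {q1,q4,q5,q6,q7} | {q0,q2,q3}.
On input 0, block {q1,q4,q5,q6,q7} splits into {q1,q5,q7} and {q4,q6}.
On input 0, block {q1,q5,q7} splits into {q1,q7} and {q5}.
On input 0, block {q0,q2,q3} splits into {q2,q3} and {q0}.
Refine {q4,q6} on symbol 0: members go to different blocks, giving {q4} and {q6}.
No further refinement is possible. Final partition (6 blocks): {q1,q7} | {q2,q3} | {q4} | {q5} | {q0} | {q6}.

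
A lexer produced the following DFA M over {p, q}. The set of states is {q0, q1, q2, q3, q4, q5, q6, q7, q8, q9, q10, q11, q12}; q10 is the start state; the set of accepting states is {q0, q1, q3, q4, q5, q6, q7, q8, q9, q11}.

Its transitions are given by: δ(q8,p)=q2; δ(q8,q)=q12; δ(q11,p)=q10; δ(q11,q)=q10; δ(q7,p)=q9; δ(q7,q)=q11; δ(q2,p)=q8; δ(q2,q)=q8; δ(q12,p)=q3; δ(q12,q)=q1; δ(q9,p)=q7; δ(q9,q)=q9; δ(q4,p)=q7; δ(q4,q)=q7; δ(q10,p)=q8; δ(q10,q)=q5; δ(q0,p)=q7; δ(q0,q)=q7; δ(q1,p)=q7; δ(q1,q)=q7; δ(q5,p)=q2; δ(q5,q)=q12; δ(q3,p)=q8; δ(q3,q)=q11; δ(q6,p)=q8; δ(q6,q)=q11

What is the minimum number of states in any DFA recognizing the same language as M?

8

First remove the unreachable states {q0,q4,q6}; 10 states remain.
P0 = {q1,q3,q5,q7,q8,q9,q11} | {q2,q10,q12}.
On input p, block {q1,q3,q5,q7,q8,q9,q11} splits into {q1,q3,q7,q9} and {q5,q8,q11}.
Split {q1,q3,q7,q9} by δ(·,p) → {q1,q7,q9} and {q3}.
Split {q1,q7,q9} by δ(·,q) → {q1,q9} and {q7}.
Refine {q1,q9} on symbol q: members go to different blocks, giving {q1} and {q9}.
On input p, block {q2,q10,q12} splits into {q2,q10} and {q12}.
Split {q5,q8,q11} by δ(·,q) → {q5,q8} and {q11}.
Stable partition: {q1} | {q2,q10} | {q5,q8} | {q3} | {q7} | {q9} | {q12} | {q11} — 8 equivalence classes.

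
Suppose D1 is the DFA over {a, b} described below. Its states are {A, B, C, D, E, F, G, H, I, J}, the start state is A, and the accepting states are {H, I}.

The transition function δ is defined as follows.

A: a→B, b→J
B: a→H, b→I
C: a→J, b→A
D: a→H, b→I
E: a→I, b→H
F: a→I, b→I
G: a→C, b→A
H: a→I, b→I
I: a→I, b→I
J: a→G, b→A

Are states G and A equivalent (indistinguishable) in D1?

No

Reachable states from the start: {A,B,C,G,H,I,J}. Unreachable: {D,E,F} — drop them.
Start with accepting vs non-accepting: {H,I} | {A,B,C,G,J}.
Split {A,B,C,G,J} by δ(·,a) → {A,C,G,J} and {B}.
On input a, block {A,C,G,J} splits into {C,G,J} and {A}.
Stable partition: {H,I} | {C,G,J} | {B} | {A} — 4 equivalence classes.
G and A end up in different blocks, so they are distinguishable. For instance, the string 'aa' is accepted from only A.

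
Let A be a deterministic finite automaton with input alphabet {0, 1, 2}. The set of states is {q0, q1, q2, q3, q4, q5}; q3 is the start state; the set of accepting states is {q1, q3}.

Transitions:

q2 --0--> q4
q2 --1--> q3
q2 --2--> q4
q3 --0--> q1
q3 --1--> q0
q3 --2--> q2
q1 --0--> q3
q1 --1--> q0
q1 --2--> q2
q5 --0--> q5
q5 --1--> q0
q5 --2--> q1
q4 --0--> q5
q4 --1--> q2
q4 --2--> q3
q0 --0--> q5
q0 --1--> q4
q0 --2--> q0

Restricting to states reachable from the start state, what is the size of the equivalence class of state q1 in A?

2

All states are reachable from the start state.
P0 = {q1,q3} | {q0,q2,q4,q5}.
On input 1, block {q0,q2,q4,q5} splits into {q0,q4,q5} and {q2}.
Split {q0,q4,q5} by δ(·,1) → {q0,q5} and {q4}.
Split {q0,q5} by δ(·,1) → {q0} and {q5}.
Stable partition: {q1,q3} | {q0} | {q2} | {q4} | {q5} — 5 equivalence classes.
State q1 belongs to the block {q1,q3}, which has 2 states.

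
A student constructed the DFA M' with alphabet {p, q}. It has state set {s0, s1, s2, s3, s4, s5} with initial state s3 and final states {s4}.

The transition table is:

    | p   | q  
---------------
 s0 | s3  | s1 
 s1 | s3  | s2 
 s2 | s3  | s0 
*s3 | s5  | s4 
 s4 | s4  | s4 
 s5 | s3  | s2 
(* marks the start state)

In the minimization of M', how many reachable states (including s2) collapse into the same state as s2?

All states are reachable from the start state.
Initial partition by acceptance: {s4} | {s0,s1,s2,s3,s5}.
Refine {s0,s1,s2,s3,s5} on symbol q: members go to different blocks, giving {s0,s1,s2,s5} and {s3}.
The partition is now stable with 3 blocks: {s4} | {s0,s1,s2,s5} | {s3}.
The equivalence class containing s2 is {s0,s1,s2,s5}, of size 4.

4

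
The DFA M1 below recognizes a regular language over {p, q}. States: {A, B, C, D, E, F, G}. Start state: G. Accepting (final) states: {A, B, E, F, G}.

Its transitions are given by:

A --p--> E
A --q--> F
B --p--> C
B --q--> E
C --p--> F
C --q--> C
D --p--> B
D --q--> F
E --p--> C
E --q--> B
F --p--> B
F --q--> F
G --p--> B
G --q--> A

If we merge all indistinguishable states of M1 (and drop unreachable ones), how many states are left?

First remove the unreachable states {D}; 6 states remain.
Initial partition by acceptance: {A,B,E,F,G} | {C}.
On input p, block {A,B,E,F,G} splits into {A,F,G} and {B,E}.
No further refinement is possible. Final partition (3 blocks): {A,F,G} | {C} | {B,E}.

3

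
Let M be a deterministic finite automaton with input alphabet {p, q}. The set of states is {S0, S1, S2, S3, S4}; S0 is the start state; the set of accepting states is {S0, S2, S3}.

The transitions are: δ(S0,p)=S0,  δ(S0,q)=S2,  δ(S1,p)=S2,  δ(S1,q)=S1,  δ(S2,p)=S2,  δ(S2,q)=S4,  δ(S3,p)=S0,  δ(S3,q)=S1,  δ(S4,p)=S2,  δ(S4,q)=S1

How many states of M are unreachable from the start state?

1

No path from S0 leads to S3; the other 4 states are all reachable.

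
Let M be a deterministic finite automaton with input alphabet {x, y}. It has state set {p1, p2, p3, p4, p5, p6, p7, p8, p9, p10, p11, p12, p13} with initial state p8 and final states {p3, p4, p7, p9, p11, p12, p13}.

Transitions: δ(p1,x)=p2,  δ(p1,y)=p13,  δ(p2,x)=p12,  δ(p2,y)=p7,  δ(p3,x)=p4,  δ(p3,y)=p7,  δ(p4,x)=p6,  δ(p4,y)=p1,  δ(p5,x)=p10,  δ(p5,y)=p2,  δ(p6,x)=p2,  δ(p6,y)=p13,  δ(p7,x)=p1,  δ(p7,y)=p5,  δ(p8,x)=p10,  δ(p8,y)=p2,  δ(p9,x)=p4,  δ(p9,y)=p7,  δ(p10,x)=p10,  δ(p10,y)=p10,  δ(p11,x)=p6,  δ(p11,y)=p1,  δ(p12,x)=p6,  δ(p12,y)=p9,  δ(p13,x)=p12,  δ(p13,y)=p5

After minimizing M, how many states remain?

First remove the unreachable states {p3,p11}; 11 states remain.
Start with accepting vs non-accepting: {p4,p7,p9,p12,p13} | {p1,p2,p5,p6,p8,p10}.
Refine {p4,p7,p9,p12,p13} on symbol x: members go to different blocks, giving {p4,p7,p12} and {p9,p13}.
On input y, block {p4,p7,p12} splits into {p4,p7} and {p12}.
Split {p1,p2,p5,p6,p8,p10} by δ(·,x) → {p1,p5,p6,p8,p10} and {p2}.
On input x, block {p1,p5,p6,p8,p10} splits into {p5,p8,p10} and {p1,p6}.
Refine {p4,p7} on symbol y: members go to different blocks, giving {p4} and {p7}.
On input y, block {p5,p8,p10} splits into {p5,p8} and {p10}.
Refine {p9,p13} on symbol x: members go to different blocks, giving {p9} and {p13}.
No further refinement is possible. Final partition (9 blocks): {p4} | {p5,p8} | {p9} | {p12} | {p2} | {p1,p6} | {p7} | {p10} | {p13}.

9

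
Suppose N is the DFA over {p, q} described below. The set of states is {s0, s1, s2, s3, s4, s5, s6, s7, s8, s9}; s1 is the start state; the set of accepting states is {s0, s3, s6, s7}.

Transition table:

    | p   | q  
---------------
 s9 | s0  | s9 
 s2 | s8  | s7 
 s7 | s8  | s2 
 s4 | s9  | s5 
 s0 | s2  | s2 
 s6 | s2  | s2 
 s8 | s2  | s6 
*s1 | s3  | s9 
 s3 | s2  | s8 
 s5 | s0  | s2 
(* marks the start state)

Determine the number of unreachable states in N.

2

No path from s1 leads to s4, s5; the other 8 states are all reachable.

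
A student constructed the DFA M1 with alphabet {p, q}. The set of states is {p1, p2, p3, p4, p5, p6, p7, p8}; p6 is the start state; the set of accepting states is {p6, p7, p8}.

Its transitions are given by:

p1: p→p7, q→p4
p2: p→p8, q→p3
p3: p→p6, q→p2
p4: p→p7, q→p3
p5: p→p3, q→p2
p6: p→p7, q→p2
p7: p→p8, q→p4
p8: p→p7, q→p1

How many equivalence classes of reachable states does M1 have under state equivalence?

States {p5} cannot be reached from the start state, so discard them.
Start with accepting vs non-accepting: {p6,p7,p8} | {p1,p2,p3,p4}.
No further refinement is possible. Final partition (2 blocks): {p6,p7,p8} | {p1,p2,p3,p4}.

2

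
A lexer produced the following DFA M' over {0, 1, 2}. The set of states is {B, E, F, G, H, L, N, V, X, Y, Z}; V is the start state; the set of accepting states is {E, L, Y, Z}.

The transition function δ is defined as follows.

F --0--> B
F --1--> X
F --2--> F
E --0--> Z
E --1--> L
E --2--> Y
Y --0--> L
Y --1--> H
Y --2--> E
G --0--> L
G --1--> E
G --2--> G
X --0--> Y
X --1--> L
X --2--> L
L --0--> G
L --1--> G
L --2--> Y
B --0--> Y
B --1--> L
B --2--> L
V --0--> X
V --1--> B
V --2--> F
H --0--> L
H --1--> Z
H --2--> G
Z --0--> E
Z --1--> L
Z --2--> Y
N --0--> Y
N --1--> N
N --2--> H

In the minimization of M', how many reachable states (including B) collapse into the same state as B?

2

First remove the unreachable states {N}; 10 states remain.
Initial partition by acceptance: {E,L,Y,Z} | {B,F,G,H,V,X}.
Split {E,L,Y,Z} by δ(·,0) → {E,Y,Z} and {L}.
Split {E,Y,Z} by δ(·,0) → {E,Z} and {Y}.
Refine {B,F,G,H,V,X} on symbol 0: members go to different blocks, giving {F,V} and {G,H} and {B,X}.
No further refinement is possible. Final partition (6 blocks): {E,Z} | {F,V} | {L} | {Y} | {G,H} | {B,X}.
The equivalence class containing B is {B,X}, of size 2.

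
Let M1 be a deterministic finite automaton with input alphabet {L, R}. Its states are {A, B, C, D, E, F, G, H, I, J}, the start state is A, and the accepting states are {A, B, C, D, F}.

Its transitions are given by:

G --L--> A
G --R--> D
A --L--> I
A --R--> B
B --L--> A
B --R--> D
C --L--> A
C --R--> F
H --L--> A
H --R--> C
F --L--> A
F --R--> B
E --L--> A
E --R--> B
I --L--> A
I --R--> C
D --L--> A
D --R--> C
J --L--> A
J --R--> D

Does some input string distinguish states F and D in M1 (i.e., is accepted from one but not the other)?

No

First remove the unreachable states {E,G,H,J}; 6 states remain.
Start with accepting vs non-accepting: {A,B,C,D,F} | {I}.
Split {A,B,C,D,F} by δ(·,L) → {B,C,D,F} and {A}.
Stable partition: {B,C,D,F} | {I} | {A} — 3 equivalence classes.
F and D lie in the same block of the stable partition, so they are equivalent — no string distinguishes them.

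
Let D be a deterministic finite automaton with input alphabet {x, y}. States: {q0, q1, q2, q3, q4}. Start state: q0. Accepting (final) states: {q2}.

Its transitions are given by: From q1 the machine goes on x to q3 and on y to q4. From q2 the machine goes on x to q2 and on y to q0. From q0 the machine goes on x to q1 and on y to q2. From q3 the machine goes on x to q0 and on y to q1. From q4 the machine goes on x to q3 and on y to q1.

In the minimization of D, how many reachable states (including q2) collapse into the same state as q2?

1

Every state is reachable, so we keep all 5.
Start with accepting vs non-accepting: {q2} | {q0,q1,q3,q4}.
Refine {q0,q1,q3,q4} on symbol y: members go to different blocks, giving {q1,q3,q4} and {q0}.
Refine {q1,q3,q4} on symbol x: members go to different blocks, giving {q1,q4} and {q3}.
Stable partition: {q2} | {q1,q4} | {q0} | {q3} — 4 equivalence classes.
State q2 belongs to the block {q2}, which has 1 states.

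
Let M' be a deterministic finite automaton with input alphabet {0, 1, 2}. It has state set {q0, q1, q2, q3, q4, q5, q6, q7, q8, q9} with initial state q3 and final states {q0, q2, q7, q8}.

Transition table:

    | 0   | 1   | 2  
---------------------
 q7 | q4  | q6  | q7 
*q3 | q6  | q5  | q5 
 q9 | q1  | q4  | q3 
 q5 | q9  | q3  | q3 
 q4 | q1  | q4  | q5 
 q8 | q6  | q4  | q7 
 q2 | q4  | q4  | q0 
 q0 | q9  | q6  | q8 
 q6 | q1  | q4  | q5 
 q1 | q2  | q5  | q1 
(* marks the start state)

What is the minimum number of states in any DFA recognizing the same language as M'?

Every state is reachable, so we keep all 10.
P0 = {q0,q2,q7,q8} | {q1,q3,q4,q5,q6,q9}.
Split {q1,q3,q4,q5,q6,q9} by δ(·,0) → {q3,q4,q5,q6,q9} and {q1}.
Refine {q3,q4,q5,q6,q9} on symbol 0: members go to different blocks, giving {q4,q6,q9} and {q3,q5}.
Stable partition: {q0,q2,q7,q8} | {q4,q6,q9} | {q1} | {q3,q5} — 4 equivalence classes.

4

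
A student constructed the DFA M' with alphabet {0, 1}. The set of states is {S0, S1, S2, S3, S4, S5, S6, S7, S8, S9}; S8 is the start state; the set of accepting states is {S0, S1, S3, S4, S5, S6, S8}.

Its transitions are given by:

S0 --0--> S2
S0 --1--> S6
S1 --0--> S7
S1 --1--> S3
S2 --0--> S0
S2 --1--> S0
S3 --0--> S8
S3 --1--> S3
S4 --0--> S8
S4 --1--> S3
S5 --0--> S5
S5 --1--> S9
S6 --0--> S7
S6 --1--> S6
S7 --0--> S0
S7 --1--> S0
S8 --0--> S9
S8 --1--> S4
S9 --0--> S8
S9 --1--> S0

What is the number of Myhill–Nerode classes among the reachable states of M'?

Reachable states from the start: {S0,S2,S3,S4,S6,S7,S8,S9}. Unreachable: {S1,S5} — drop them.
Start with accepting vs non-accepting: {S0,S3,S4,S6,S8} | {S2,S7,S9}.
Split {S0,S3,S4,S6,S8} by δ(·,0) → {S0,S6,S8} and {S3,S4}.
Refine {S0,S6,S8} on symbol 1: members go to different blocks, giving {S0,S6} and {S8}.
On input 0, block {S2,S7,S9} splits into {S2,S7} and {S9}.
No further refinement is possible. Final partition (5 blocks): {S0,S6} | {S2,S7} | {S3,S4} | {S8} | {S9}.

5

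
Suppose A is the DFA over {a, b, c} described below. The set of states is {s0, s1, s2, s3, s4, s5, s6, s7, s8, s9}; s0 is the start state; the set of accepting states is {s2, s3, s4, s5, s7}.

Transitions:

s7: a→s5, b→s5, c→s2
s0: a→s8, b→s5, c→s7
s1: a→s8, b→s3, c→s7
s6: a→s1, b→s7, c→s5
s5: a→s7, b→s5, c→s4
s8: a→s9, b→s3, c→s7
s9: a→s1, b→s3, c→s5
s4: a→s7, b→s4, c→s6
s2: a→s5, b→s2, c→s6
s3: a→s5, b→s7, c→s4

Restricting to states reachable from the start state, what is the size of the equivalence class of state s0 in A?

5

Every state is reachable, so we keep all 10.
Initial partition by acceptance: {s2,s3,s4,s5,s7} | {s0,s1,s6,s8,s9}.
Refine {s2,s3,s4,s5,s7} on symbol c: members go to different blocks, giving {s3,s5,s7} and {s2,s4}.
The partition is now stable with 3 blocks: {s3,s5,s7} | {s0,s1,s6,s8,s9} | {s2,s4}.
State s0 belongs to the block {s0,s1,s6,s8,s9}, which has 5 states.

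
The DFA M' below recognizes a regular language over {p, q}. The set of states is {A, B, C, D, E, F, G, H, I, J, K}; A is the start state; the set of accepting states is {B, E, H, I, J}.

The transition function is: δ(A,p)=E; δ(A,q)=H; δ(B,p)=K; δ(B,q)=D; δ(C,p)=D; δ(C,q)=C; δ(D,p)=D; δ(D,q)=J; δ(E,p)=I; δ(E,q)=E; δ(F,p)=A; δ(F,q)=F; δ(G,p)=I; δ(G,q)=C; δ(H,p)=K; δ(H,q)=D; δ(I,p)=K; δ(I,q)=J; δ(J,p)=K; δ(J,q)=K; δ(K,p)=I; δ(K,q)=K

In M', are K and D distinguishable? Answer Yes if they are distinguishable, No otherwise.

First remove the unreachable states {B,C,F,G}; 7 states remain.
Start with accepting vs non-accepting: {E,H,I,J} | {A,D,K}.
Refine {E,H,I,J} on symbol p: members go to different blocks, giving {H,I,J} and {E}.
Refine {H,I,J} on symbol q: members go to different blocks, giving {H,J} and {I}.
On input p, block {A,D,K} splits into {A} and {D} and {K}.
Refine {H,J} on symbol q: members go to different blocks, giving {H} and {J}.
The partition is now stable with 7 blocks: {H} | {A} | {E} | {I} | {D} | {K} | {J}.
K and D end up in different blocks, so they are distinguishable. For instance, the string 'p' is accepted from only K.

Yes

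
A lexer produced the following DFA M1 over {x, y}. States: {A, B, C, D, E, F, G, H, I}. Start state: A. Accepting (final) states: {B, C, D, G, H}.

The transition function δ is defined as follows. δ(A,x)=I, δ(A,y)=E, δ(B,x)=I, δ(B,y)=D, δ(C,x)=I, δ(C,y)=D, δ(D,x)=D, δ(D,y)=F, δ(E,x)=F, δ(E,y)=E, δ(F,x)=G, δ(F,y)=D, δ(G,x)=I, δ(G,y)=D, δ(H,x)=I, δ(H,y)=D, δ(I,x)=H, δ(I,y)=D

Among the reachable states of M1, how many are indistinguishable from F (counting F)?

First remove the unreachable states {B,C}; 7 states remain.
Initial partition by acceptance: {D,G,H} | {A,E,F,I}.
Refine {D,G,H} on symbol x: members go to different blocks, giving {G,H} and {D}.
On input x, block {A,E,F,I} splits into {A,E} and {F,I}.
Stable partition: {G,H} | {A,E} | {D} | {F,I} — 4 equivalence classes.
State F belongs to the block {F,I}, which has 2 states.

2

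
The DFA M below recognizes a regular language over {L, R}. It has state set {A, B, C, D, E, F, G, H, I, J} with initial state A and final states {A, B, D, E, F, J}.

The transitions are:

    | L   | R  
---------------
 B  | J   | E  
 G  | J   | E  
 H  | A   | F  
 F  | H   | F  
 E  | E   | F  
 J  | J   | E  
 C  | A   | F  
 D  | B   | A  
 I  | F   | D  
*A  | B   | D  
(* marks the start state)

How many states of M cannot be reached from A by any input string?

3

BFS from A reaches {A, B, D, E, F, H, J}; the 3 state(s) C, G, I are never visited.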